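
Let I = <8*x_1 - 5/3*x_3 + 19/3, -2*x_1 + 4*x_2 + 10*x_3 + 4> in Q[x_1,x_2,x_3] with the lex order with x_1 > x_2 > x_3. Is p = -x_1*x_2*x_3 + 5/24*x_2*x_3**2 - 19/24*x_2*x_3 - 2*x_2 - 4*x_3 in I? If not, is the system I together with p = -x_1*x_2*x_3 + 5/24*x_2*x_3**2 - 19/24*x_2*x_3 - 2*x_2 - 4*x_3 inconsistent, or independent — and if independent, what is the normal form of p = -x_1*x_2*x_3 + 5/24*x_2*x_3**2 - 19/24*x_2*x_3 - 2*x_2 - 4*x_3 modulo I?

First compute the reduced Gröbner basis of I by Buchberger's algorithm.
f_1 = 8*x_1 - 5/3*x_3 + 19/3, LT = x_1.
f_2 = -2*x_1 + 4*x_2 + 10*x_3 + 4, LT = x_1.

S(f_1,f_2): lcm = x_1. S = 2*x_2 + 115/24*x_3 + 67/24.
  reduce S modulo (f_1, f_2):
  remainder 2*x_2 + 115/24*x_3 + 67/24 ≠ 0; add h_3 = 2*x_2 + 115/24*x_3 + 67/24 to the basis.

The other S-polynomials (S(f_1,h_3), S(f_2,h_3)) all reduce to 0 modulo the current basis, so we have a Gröbner basis.
Inter-reduce: drop elements whose leading term is divisible by another's, tail-reduce, and make monic.
Reduced Gröbner basis: {x_1 - 5/24*x_3 + 19/24, x_2 + 115/48*x_3 + 67/48}.
Label its elements g_1 = x_1 - 5/24*x_3 + 19/24, g_2 = x_2 + 115/48*x_3 + 67/48.

Reduce p = -x_1*x_2*x_3 + 5/24*x_2*x_3**2 - 19/24*x_2*x_3 - 2*x_2 - 4*x_3 modulo G:
  leading term x_1*x_2*x_3: subtract (-x_2*x_3)·g_1 from -x_1*x_2*x_3 + 5/24*x_2*x_3**2 - 19/24*x_2*x_3 - 2*x_2 - 4*x_3 → -2*x_2 - 4*x_3
  leading term x_2: subtract (-2)·g_2 from -2*x_2 - 4*x_3 → 19/24*x_3 + 67/24
  leading term x_3: no divisor's leading term divides it; move 19/24*x_3 to the remainder.
  leading term 1: no divisor's leading term divides it; move 67/24 to the remainder.
  normal form = 19/24*x_3 + 67/24.
The normal form is nonzero, so p ∉ I. Since p minus its normal form lies in I, I + (p) = I + (r) where r = 19/24*x_3 + 67/24; decide whether this ideal is the whole ring.
Run Buchberger on G together with r (pairs among the g_i already reduce to 0 since G is a Gröbner basis):
g_1 = x_1 - 5/24*x_3 + 19/24, LT = x_1.
g_2 = x_2 + 115/48*x_3 + 67/48, LT = x_2.
r = 19/24*x_3 + 67/24, LT = x_3.

The S-polynomials (S(g_1,g_2), S(g_1,r), S(g_2,r)) all reduce to 0 modulo the current basis, so we have a Gröbner basis.
Inter-reduce: drop elements whose leading term is divisible by another's, tail-reduce, and make monic.
Reduced Gröbner basis: {x_1 + 29/19, x_2 - 134/19, x_3 + 67/19}.
The reduced Gröbner basis of I + (p) is {x_1 + 29/19, x_2 - 134/19, x_3 + 67/19} ≠ {1}, a proper ideal, so the enlarged system stays consistent: p is independent of I, with normal form 19/24*x_3 + 67/24.

The remainder on division by a Gröbner basis is unique — it is the normal form.

-x_1*x_2*x_3 + 5/24*x_2*x_3**2 - 19/24*x_2*x_3 - 2*x_2 - 4*x_3 is independent of I; its normal form modulo I is 19/24*x_3 + 67/24.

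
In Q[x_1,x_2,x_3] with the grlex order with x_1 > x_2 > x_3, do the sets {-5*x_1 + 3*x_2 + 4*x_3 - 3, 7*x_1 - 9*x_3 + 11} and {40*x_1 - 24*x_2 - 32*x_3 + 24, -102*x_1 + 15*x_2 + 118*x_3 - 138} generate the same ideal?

Two ideals are equal iff their reduced Gröbner bases coincide (the reduced basis is unique for a fixed ordering).
Buchberger on the first generating set:
f_1 = -5*x_1 + 3*x_2 + 4*x_3 - 3, LT = x_1.
f_2 = 7*x_1 - 9*x_3 + 11, LT = x_1.

S(f_1,f_2): lcm = x_1. S = -3/5*x_2 + 17/35*x_3 - 34/35.
  leading term x_2: no divisor's leading term divides it; move -3/5*x_2 to the remainder.
  leading term x_3: no divisor's leading term divides it; move 17/35*x_3 to the remainder.
  leading term 1: no divisor's leading term divides it; move -34/35 to the remainder.
  remainder -3/5*x_2 + 17/35*x_3 - 34/35 ≠ 0; add g_3 = -3/5*x_2 + 17/35*x_3 - 34/35 to the basis.

The other S-polynomials (S(f_1,g_3), S(f_2,g_3)) all reduce to 0 modulo the current basis, so we have a Gröbner basis.
Inter-reduce: drop elements whose leading term is divisible by another's, tail-reduce, and make monic.
Reduced Gröbner basis: {x_1 - 9/7*x_3 + 11/7, x_2 - 17/21*x_3 + 34/21}.

Buchberger on the second generating set:
h_1 = 40*x_1 - 24*x_2 - 32*x_3 + 24, LT = x_1.
h_2 = -102*x_1 + 15*x_2 + 118*x_3 - 138, LT = x_1.

S(h_1,h_2): lcm = x_1. S = -77/170*x_2 + 91/255*x_3 - 64/85.
  leading term x_2: no divisor's leading term divides it; move -77/170*x_2 to the remainder.
  leading term x_3: no divisor's leading term divides it; move 91/255*x_3 to the remainder.
  leading term 1: no divisor's leading term divides it; move -64/85 to the remainder.
  remainder -77/170*x_2 + 91/255*x_3 - 64/85 ≠ 0; add k_3 = -77/170*x_2 + 91/255*x_3 - 64/85 to the basis.

The other S-polynomials (S(h_1,k_3), S(h_2,k_3)) all reduce to 0 modulo the current basis, so we have a Gröbner basis.
Inter-reduce: drop elements whose leading term is divisible by another's, tail-reduce, and make monic.
Reduced Gröbner basis: {x_1 - 14/11*x_3 + 123/77, x_2 - 26/33*x_3 + 128/77}.

Since the reduced bases disagree, the two ideals are not the same.

No, the ideals differ.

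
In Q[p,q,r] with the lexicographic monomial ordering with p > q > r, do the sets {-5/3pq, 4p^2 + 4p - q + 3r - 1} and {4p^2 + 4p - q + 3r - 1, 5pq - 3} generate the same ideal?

Two ideals are equal iff their reduced Gröbner bases coincide (the reduced basis is unique for a fixed ordering).
Buchberger on the first generating set:
f_1 = -5/3pq, LT = pq.
f_2 = 4p^2 + 4p - q + 3r - 1, LT = p^2.

S(f_1,f_2): lcm = p^2q. S = -pq + 1/4q^2 - 3/4qr + 1/4q.
  leading term pq: subtract (3/5)·f_1 from -pq + 1/4q^2 - 3/4qr + 1/4q → 1/4q^2 - 3/4qr + 1/4q
  leading term q^2: no divisor's leading term divides it; move 1/4q^2 to the remainder.
  leading term qr: no divisor's leading term divides it; move -3/4qr to the remainder.
  leading term q: no divisor's leading term divides it; move 1/4q to the remainder.
  remainder 1/4q^2 - 3/4qr + 1/4q ≠ 0; add g_3 = 1/4q^2 - 3/4qr + 1/4q to the basis.

The other S-polynomials (S(f_1,g_3), S(f_2,g_3)) all reduce to 0 modulo the current basis, so we have a Gröbner basis.
Inter-reduce: drop elements whose leading term is divisible by another's, tail-reduce, and make monic.
Reduced Gröbner basis: {p^2 + p - 1/4q + 3/4r - 1/4, pq, q^2 - 3qr + q}.

Buchberger on the second generating set:
h_1 = 4p^2 + 4p - q + 3r - 1, LT = p^2.
h_2 = 5pq - 3, LT = pq.

S(h_1,h_2): lcm = p^2q. S = pq + 3/5p - 1/4q^2 + 3/4qr - 1/4q.
  leading term pq: subtract (1/5)·h_2 from pq + 3/5p - 1/4q^2 + 3/4qr - 1/4q → 3/5p - 1/4q^2 + 3/4qr - 1/4q + 3/5
  leading term p: no divisor's leading term divides it; move 3/5p to the remainder.
  leading term q^2: no divisor's leading term divides it; move -1/4q^2 to the remainder.
  leading term qr: no divisor's leading term divides it; move 3/4qr to the remainder.
  leading term q: no divisor's leading term divides it; move -1/4q to the remainder.
  leading term 1: no divisor's leading term divides it; move 3/5 to the remainder.
  remainder 3/5p - 1/4q^2 + 3/4qr - 1/4q + 3/5 ≠ 0; add k_3 = 3/5p - 1/4q^2 + 3/4qr - 1/4q + 3/5 to the basis.

S(h_2,k_3): lcm = pq. S = 5/12q^3 - 5/4q^2r + 5/12q^2 - q - 3/5.
  leading term q^3: no divisor's leading term divides it; move 5/12q^3 to the remainder.
  leading term q^2r: no divisor's leading term divides it; move -5/4q^2r to the remainder.
  leading term q^2: no divisor's leading term divides it; move 5/12q^2 to the remainder.
  leading term q: no divisor's leading term divides it; move -q to the remainder.
  leading term 1: no divisor's leading term divides it; move -3/5 to the remainder.
  remainder 5/12q^3 - 5/4q^2r + 5/12q^2 - q - 3/5 ≠ 0; add k_4 = 5/12q^3 - 5/4q^2r + 5/12q^2 - q - 3/5 to the basis.

The other S-polynomials (S(h_1,k_3), S(h_1,k_4), S(h_2,k_4), S(k_3,k_4)) all reduce to 0 modulo the current basis, so we have a Gröbner basis.
Inter-reduce: drop elements whose leading term is divisible by another's, tail-reduce, and make monic.
Reduced Gröbner basis: {p - 5/12q^2 + 5/4qr - 5/12q + 1, q^3 - 3q^2r + q^2 - 12/5q - 36/25}.

The bases are distinct; the ideals are different.

No, the ideals differ.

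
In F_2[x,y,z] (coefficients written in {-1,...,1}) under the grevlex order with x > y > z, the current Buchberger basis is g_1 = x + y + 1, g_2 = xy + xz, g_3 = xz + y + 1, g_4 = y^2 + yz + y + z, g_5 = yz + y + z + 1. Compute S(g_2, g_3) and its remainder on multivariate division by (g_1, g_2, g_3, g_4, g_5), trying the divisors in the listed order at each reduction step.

lcm(LM(g_2), LM(g_3)) = xyz.
S = (lcm/LT(g_2))·g_2 − (lcm/LT(g_3))·g_3 = xz^2 + y^2 + y.
Reduce S modulo (g_1, g_2, g_3, g_4, g_5) in that order:
  leading term xz^2: subtract (z^2)·g_1 from xz^2 + y^2 + y → yz^2 + y^2 + z^2 + y
  leading term yz^2: subtract (z)·g_5 from yz^2 + y^2 + z^2 + y → y^2 + yz + y + z
  leading term y^2: subtract (1)·g_4 from y^2 + yz + y + z → 0
The remainder is 0, so this S-polynomial contributes no new basis element.

S(g_2, g_3) = xz^2 + y^2 + y; remainder on division = 0.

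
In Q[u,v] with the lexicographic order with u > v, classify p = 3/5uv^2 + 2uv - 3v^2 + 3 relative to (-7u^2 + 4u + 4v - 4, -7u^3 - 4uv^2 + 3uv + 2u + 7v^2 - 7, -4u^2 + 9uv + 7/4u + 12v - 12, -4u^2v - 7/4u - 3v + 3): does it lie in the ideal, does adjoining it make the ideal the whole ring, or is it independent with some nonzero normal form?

3/5uv^2 + 2uv - 3v^2 + 3 lies in I (it reduces to 0).

First compute the reduced Gröbner basis of I by Buchberger's algorithm.
f_1 = -7u^2 + 4u + 4v - 4, LT = u^2.
f_2 = -7u^3 - 4uv^2 + 3uv + 2u + 7v^2 - 7, LT = u^3.
f_3 = -4u^2 + 9uv + 7/4u + 12v - 12, LT = u^2.
f_4 = -4u^2v - 7/4u - 3v + 3, LT = u^2v.

S(f_1,f_2): lcm = u^3. S = -4/7u^2 - 4/7uv^2 - 1/7uv + 6/7u + v^2 - 1.
  leading term u^2: subtract (4/49)·f_1 from -4/7u^2 - 4/7uv^2 - 1/7uv + 6/7u + v^2 - 1 → -4/7uv^2 - 1/7uv + 26/49u + v^2 - 16/49v - 33/49
  leading term uv^2: no divisor's leading term divides it; move -4/7uv^2 to the remainder.
  leading term uv: no divisor's leading term divides it; move -1/7uv to the remainder.
  leading term u: no divisor's leading term divides it; move 26/49u to the remainder.
  leading term v^2: no divisor's leading term divides it; move v^2 to the remainder.
  leading term v: no divisor's leading term divides it; move -16/49v to the remainder.
  leading term 1: no divisor's leading term divides it; move -33/49 to the remainder.
  remainder -4/7uv^2 - 1/7uv + 26/49u + v^2 - 16/49v - 33/49 ≠ 0; add h_5 = -4/7uv^2 - 1/7uv + 26/49u + v^2 - 16/49v - 33/49 to the basis.

S(f_1,f_3): lcm = u^2. S = 9/4uv - 15/112u + 17/7v - 17/7.
  leading term uv: no divisor's leading term divides it; move 9/4uv to the remainder.
  leading term u: no divisor's leading term divides it; move -15/112u to the remainder.
  leading term v: no divisor's leading term divides it; move 17/7v to the remainder.
  leading term 1: no divisor's leading term divides it; move -17/7 to the remainder.
  remainder 9/4uv - 15/112u + 17/7v - 17/7 ≠ 0; add h_6 = 9/4uv - 15/112u + 17/7v - 17/7 to the basis.

S(f_1,f_4): lcm = u^2v. S = -4/7uv - 7/16u - 4/7v^2 - 5/28v + 3/4.
  leading term uv: subtract (-16/63)·h_6 from -4/7uv - 7/16u - 4/7v^2 - 5/28v + 3/4 → -1109/2352u - 4/7v^2 + 773/1764v + 235/1764
  leading term u: no divisor's leading term divides it; move -1109/2352u to the remainder.
  leading term v^2: no divisor's leading term divides it; move -4/7v^2 to the remainder.
  leading term v: no divisor's leading term divides it; move 773/1764v to the remainder.
  leading term 1: no divisor's leading term divides it; move 235/1764 to the remainder.
  remainder -1109/2352u - 4/7v^2 + 773/1764v + 235/1764 ≠ 0; add h_7 = -1109/2352u - 4/7v^2 + 773/1764v + 235/1764 to the basis.

S(f_2,f_3): lcm = u^3. S = 9/4u^2v + 7/16u^2 + 4/7uv^2 + 18/7uv - 23/7u - v^2 + 1.
  leading term u^2v: subtract (-9/28v)·f_1 from 9/4u^2v + 7/16u^2 + 4/7uv^2 + 18/7uv - 23/7u - v^2 + 1 → 7/16u^2 + 4/7uv^2 + 27/7uv - 23/7u + 2/7v^2 - 9/7v + 1
  leading term u^2: subtract (-1/16)·f_1 from 7/16u^2 + 4/7uv^2 + 27/7uv - 23/7u + 2/7v^2 - 9/7v + 1 → 4/7uv^2 + 27/7uv - 85/28u + 2/7v^2 - 29/28v + 3/4
  leading term uv^2: subtract (-1)·h_5 from 4/7uv^2 + 27/7uv - 85/28u + 2/7v^2 - 29/28v + 3/4 → 26/7uv - 491/196u + 9/7v^2 - 267/196v + 15/196
  leading term uv: subtract (104/63)·h_6 from 26/7uv - 491/196u + 9/7v^2 - 267/196v + 15/196 → -1343/588u + 9/7v^2 - 9475/1764v + 7207/1764
  leading term u: subtract (5372/1109)·h_7 from -1343/588u + 9/7v^2 - 9475/1764v + 7207/1764 → 31469/7763v^2 - 698111/93156v + 320483/93156
  leading term v^2: no divisor's leading term divides it; move 31469/7763v^2 to the remainder.
  leading term v: no divisor's leading term divides it; move -698111/93156v to the remainder.
  leading term 1: no divisor's leading term divides it; move 320483/93156 to the remainder.
  remainder 31469/7763v^2 - 698111/93156v + 320483/93156 ≠ 0; add h_8 = 31469/7763v^2 - 698111/93156v + 320483/93156 to the basis.

S(f_2,f_4): lcm = u^3v. S = -7/16u^2 + 4/7uv^3 - 3/7uv^2 - 29/28uv + 3/4u - v^3 + v.
  leading term u^2: subtract (1/16)·f_1 from -7/16u^2 + 4/7uv^3 - 3/7uv^2 - 29/28uv + 3/4u - v^3 + v → 4/7uv^3 - 3/7uv^2 - 29/28uv + 1/2u - v^3 + 3/4v + 1/4
  leading term uv^3: subtract (-v)·h_5 from 4/7uv^3 - 3/7uv^2 - 29/28uv + 1/2u - v^3 + 3/4v + 1/4 → -4/7uv^2 - 99/196uv + 1/2u - 16/49v^2 + 15/196v + 1/4
  leading term uv^2: subtract (1)·h_5 from -4/7uv^2 - 99/196uv + 1/2u - 16/49v^2 + 15/196v + 1/4 → -71/196uv - 3/98u - 65/49v^2 + 79/196v + 181/196
  leading term uv: subtract (-71/441)·h_6 from -71/196uv - 3/98u - 65/49v^2 + 79/196v + 181/196 → -859/16464u - 65/49v^2 + 9805/12348v + 6575/12348
  leading term u: subtract (859/7763)·h_7 from -859/16464u - 65/49v^2 + 9805/12348v + 6575/12348 → -1401/1109v^2 + 4961/6654v + 3445/6654
  leading term v^2: subtract (-9807/31469)·h_8 from -1401/1109v^2 + 4961/6654v + 3445/6654 → -600377/377628v + 600377/377628
  leading term v: no divisor's leading term divides it; move -600377/377628v to the remainder.
  leading term 1: no divisor's leading term divides it; move 600377/377628 to the remainder.
  remainder -600377/377628v + 600377/377628 ≠ 0; add h_9 = -600377/377628v + 600377/377628 to the basis.

The other S-polynomials (S(f_3,f_4), S(f_1,h_5), S(f_2,h_5), S(f_3,h_5), S(f_4,h_5), S(f_1,h_6), S(f_2,h_6), S(f_3,h_6), S(f_4,h_6), S(h_5,h_6), S(f_1,h_7), S(f_2,h_7), S(f_3,h_7), S(f_4,h_7), S(h_5,h_7), S(h_6,h_7), S(f_1,h_8), S(f_2,h_8), S(f_3,h_8), S(f_4,h_8), S(h_5,h_8), S(h_6,h_8), S(h_7,h_8), S(f_1,h_9), S(f_2,h_9), S(f_3,h_9), S(f_4,h_9), S(h_5,h_9), S(h_6,h_9), S(h_7,h_9), S(h_8,h_9)) all reduce to 0 modulo the current basis, so we have a Gröbner basis.
Inter-reduce: drop elements whose leading term is divisible by another's, tail-reduce, and make monic.
Reduced Gröbner basis: {u, v - 1}.
Label its elements g_1 = u, g_2 = v - 1.

Reduce p = 3/5uv^2 + 2uv - 3v^2 + 3 modulo G:
  leading term uv^2: subtract (3/5v^2)·g_1 from 3/5uv^2 + 2uv - 3v^2 + 3 → 2uv - 3v^2 + 3
  leading term uv: subtract (2v)·g_1 from 2uv - 3v^2 + 3 → -3v^2 + 3
  leading term v^2: subtract (-3v)·g_2 from -3v^2 + 3 → -3v + 3
  leading term v: subtract (-3)·g_2 from -3v + 3 → 0
  normal form = 0.
Since the normal form is 0, p ∈ I.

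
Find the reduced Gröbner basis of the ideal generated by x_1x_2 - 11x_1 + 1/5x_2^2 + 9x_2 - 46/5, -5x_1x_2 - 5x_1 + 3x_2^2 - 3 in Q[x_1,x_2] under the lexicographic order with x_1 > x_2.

G = {x_1 - 1/15x_2^2 - 3/4x_2 + 49/60, x_2^3 + 13/4x_2^2 - x_2 - 13/4}

f_1 = x_1x_2 - 11x_1 + 1/5x_2^2 + 9x_2 - 46/5, LT = x_1x_2.
f_2 = -5x_1x_2 - 5x_1 + 3x_2^2 - 3, LT = x_1x_2.

S(f_1,f_2): lcm = x_1x_2. S = -12x_1 + 4/5x_2^2 + 9x_2 - 49/5.
  leading term x_1: no divisor's leading term divides it; move -12x_1 to the remainder.
  leading term x_2^2: no divisor's leading term divides it; move 4/5x_2^2 to the remainder.
  leading term x_2: no divisor's leading term divides it; move 9x_2 to the remainder.
  leading term 1: no divisor's leading term divides it; move -49/5 to the remainder.
  remainder -12x_1 + 4/5x_2^2 + 9x_2 - 49/5 ≠ 0; add g_3 = -12x_1 + 4/5x_2^2 + 9x_2 - 49/5 to the basis.

S(f_1,g_3): lcm = x_1x_2. S = -11x_1 + 1/15x_2^3 + 19/20x_2^2 + 491/60x_2 - 46/5.
  leading term x_1: subtract (11/12)·g_3 from -11x_1 + 1/15x_2^3 + 19/20x_2^2 + 491/60x_2 - 46/5 → 1/15x_2^3 + 13/60x_2^2 - 1/15x_2 - 13/60
  leading term x_2^3: no divisor's leading term divides it; move 1/15x_2^3 to the remainder.
  leading term x_2^2: no divisor's leading term divides it; move 13/60x_2^2 to the remainder.
  leading term x_2: no divisor's leading term divides it; move -1/15x_2 to the remainder.
  leading term 1: no divisor's leading term divides it; move -13/60 to the remainder.
  remainder 1/15x_2^3 + 13/60x_2^2 - 1/15x_2 - 13/60 ≠ 0; add g_4 = 1/15x_2^3 + 13/60x_2^2 - 1/15x_2 - 13/60 to the basis.

The other S-polynomials (S(f_2,g_3), S(f_1,g_4), S(f_2,g_4), S(g_3,g_4)) all reduce to 0 modulo the current basis, so we have a Gröbner basis.
Inter-reduce: drop elements whose leading term is divisible by another's, tail-reduce, and make monic.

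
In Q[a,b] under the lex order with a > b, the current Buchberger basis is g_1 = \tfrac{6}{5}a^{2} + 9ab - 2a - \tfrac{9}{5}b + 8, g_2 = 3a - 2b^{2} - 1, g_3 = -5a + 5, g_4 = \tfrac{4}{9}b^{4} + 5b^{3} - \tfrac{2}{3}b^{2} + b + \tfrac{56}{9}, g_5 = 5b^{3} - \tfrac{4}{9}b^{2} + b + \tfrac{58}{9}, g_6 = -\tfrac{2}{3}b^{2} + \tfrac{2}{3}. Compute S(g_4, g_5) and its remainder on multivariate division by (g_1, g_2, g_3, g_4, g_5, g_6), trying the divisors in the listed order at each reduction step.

lcm(LM(g_4), LM(g_5)) = b^{4}.
S = (lcm/LT(g_4))·g_4 − (lcm/LT(g_5))·g_5 = \tfrac{2041}{180}b^{3} - \tfrac{17}{10}b^{2} + \tfrac{173}{180}b + 14.
Reduce S modulo (g_1, g_2, g_3, g_4, g_5, g_6) in that order:
  leading term b^{3}: subtract (\tfrac{2041}{900})·g_5 from \tfrac{2041}{180}b^{3} - \tfrac{17}{10}b^{2} + \tfrac{173}{180}b + 14 → -\tfrac{2803}{4050}b^{2} - \tfrac{98}{75}b - \tfrac{2489}{4050}
  leading term b^{2}: subtract (\tfrac{2803}{2700})·g_6 from -\tfrac{2803}{4050}b^{2} - \tfrac{98}{75}b - \tfrac{2489}{4050} → -\tfrac{98}{75}b - \tfrac{98}{75}
  leading term b: no divisor's leading term divides it; move -\tfrac{98}{75}b to the remainder.
  leading term 1: no divisor's leading term divides it; move -\tfrac{98}{75} to the remainder.
The remainder -\tfrac{98}{75}b - \tfrac{98}{75} is nonzero, so it would be added as the next basis element.

S(g_4, g_5) = \tfrac{2041}{180}b^{3} - \tfrac{17}{10}b^{2} + \tfrac{173}{180}b + 14; remainder on division = -\tfrac{98}{75}b - \tfrac{98}{75}.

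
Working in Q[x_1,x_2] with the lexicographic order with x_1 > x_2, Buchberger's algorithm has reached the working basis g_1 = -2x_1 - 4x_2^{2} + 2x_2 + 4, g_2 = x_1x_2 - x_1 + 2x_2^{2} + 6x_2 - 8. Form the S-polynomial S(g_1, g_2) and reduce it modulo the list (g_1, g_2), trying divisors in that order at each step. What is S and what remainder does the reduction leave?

lcm(LM(g_1), LM(g_2)) = x_1x_2.
S = (lcm/LT(g_1))·g_1 − (lcm/LT(g_2))·g_2 = x_1 + 2x_2^{3} - 3x_2^{2} - 8x_2 + 8.
Reduce S modulo (g_1, g_2) in that order:
  leading term x_1: subtract (-\tfrac{1}{2})·g_1 from x_1 + 2x_2^{3} - 3x_2^{2} - 8x_2 + 8 → 2x_2^{3} - 5x_2^{2} - 7x_2 + 10
  leading term x_2^{3}: no divisor's leading term divides it; move 2x_2^{3} to the remainder.
  leading term x_2^{2}: no divisor's leading term divides it; move -5x_2^{2} to the remainder.
  leading term x_2: no divisor's leading term divides it; move -7x_2 to the remainder.
  leading term 1: no divisor's leading term divides it; move 10 to the remainder.
The remainder 2x_2^{3} - 5x_2^{2} - 7x_2 + 10 is nonzero, so it would be added as the next basis element.

S(g_1, g_2) = x_1 + 2x_2^{3} - 3x_2^{2} - 8x_2 + 8; remainder on division = 2x_2^{3} - 5x_2^{2} - 7x_2 + 10.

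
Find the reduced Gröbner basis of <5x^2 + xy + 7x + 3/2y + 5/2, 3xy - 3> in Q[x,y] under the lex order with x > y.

G = {x + 3/10y^2 + 7/10y + 7/5, y^3 + 7/3y^2 + 14/3y + 10/3}

f_1 = 5x^2 + xy + 7x + 3/2y + 5/2, LT = x^2.
f_2 = 3xy - 3, LT = xy.

S(f_1,f_2): lcm = x^2y. S = 1/5xy^2 + 7/5xy + x + 3/10y^2 + 1/2y.
  leading term xy^2: subtract (1/15y)·f_2 from 1/5xy^2 + 7/5xy + x + 3/10y^2 + 1/2y → 7/5xy + x + 3/10y^2 + 7/10y
  leading term xy: subtract (7/15)·f_2 from 7/5xy + x + 3/10y^2 + 7/10y → x + 3/10y^2 + 7/10y + 7/5
  leading term x: no divisor's leading term divides it; move x to the remainder.
  leading term y^2: no divisor's leading term divides it; move 3/10y^2 to the remainder.
  leading term y: no divisor's leading term divides it; move 7/10y to the remainder.
  leading term 1: no divisor's leading term divides it; move 7/5 to the remainder.
  remainder x + 3/10y^2 + 7/10y + 7/5 ≠ 0; add g_3 = x + 3/10y^2 + 7/10y + 7/5 to the basis.

S(f_2,g_3): lcm = xy. S = -3/10y^3 - 7/10y^2 - 7/5y - 1.
  leading term y^3: no divisor's leading term divides it; move -3/10y^3 to the remainder.
  leading term y^2: no divisor's leading term divides it; move -7/10y^2 to the remainder.
  leading term y: no divisor's leading term divides it; move -7/5y to the remainder.
  leading term 1: no divisor's leading term divides it; move -1 to the remainder.
  remainder -3/10y^3 - 7/10y^2 - 7/5y - 1 ≠ 0; add g_4 = -3/10y^3 - 7/10y^2 - 7/5y - 1 to the basis.

The other S-polynomials (S(f_1,g_3), S(f_1,g_4), S(f_2,g_4), S(g_3,g_4)) all reduce to 0 modulo the current basis, so we have a Gröbner basis.
Inter-reduce: drop elements whose leading term is divisible by another's, tail-reduce, and make monic.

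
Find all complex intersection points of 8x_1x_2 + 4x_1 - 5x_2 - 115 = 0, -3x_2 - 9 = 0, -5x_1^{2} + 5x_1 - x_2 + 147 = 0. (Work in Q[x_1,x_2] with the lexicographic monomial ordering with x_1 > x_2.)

{(-5, -3)}

Compute a lex Gröbner basis by Buchberger's algorithm.
f_1 = 8x_1x_2 + 4x_1 - 5x_2 - 115, LT = x_1x_2.
f_2 = -3x_2 - 9, LT = x_2.
f_3 = -5x_1^{2} + 5x_1 - x_2 + 147, LT = x_1^{2}.

S(f_1,f_2): lcm = x_1x_2. S = -\tfrac{5}{2}x_1 - \tfrac{5}{8}x_2 - \tfrac{115}{8}.
  leading term x_1: no divisor's leading term divides it; move -\tfrac{5}{2}x_1 to the remainder.
  leading term x_2: subtract (\tfrac{5}{24})·f_2 from -\tfrac{5}{8}x_2 - \tfrac{115}{8} → -\tfrac{25}{2}
  leading term 1: no divisor's leading term divides it; move -\tfrac{25}{2} to the remainder.
  remainder -\tfrac{5}{2}x_1 - \tfrac{25}{2} ≠ 0; add h_4 = -\tfrac{5}{2}x_1 - \tfrac{25}{2} to the basis.

The other S-polynomials (S(f_1,f_3), S(f_2,f_3), S(f_1,h_4), S(f_2,h_4), S(f_3,h_4)) all reduce to 0 modulo the current basis, so we have a Gröbner basis.
Inter-reduce: drop elements whose leading term is divisible by another's, tail-reduce, and make monic.
Reduced Gröbner basis: {x_1 + 5, x_2 + 3}.

Since the basis is lex-ordered, x_2 + 3 is univariate in x_2. Its roots are {-3}. Back-substituting each root into the other basis elements fixes the other coordinates.
  x_2 = -3: the earlier basis element becomes x_1 + 5 = 0, giving x_1 = -5 — point (-5, -3).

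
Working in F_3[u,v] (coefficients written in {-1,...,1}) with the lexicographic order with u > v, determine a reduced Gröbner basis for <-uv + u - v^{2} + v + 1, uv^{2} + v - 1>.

The reduced Gröbner basis is the canonical form of the ideal for this ordering.

f_1 = -uv + u - v^{2} + v + 1, LT = uv.
f_2 = uv^{2} + v - 1, LT = uv^{2}.

S(f_1,f_2): lcm = uv^{2}. S = -uv + v^{3} - v^{2} + v + 1.
  leading term uv: subtract (1)·f_1 from -uv + v^{3} - v^{2} + v + 1 → -u + v^{3}
  leading term u: no divisor's leading term divides it; move -u to the remainder.
  leading term v^{3}: no divisor's leading term divides it; move v^{3} to the remainder.
  remainder -u + v^{3} ≠ 0; add g_3 = -u + v^{3} to the basis.

S(f_1,g_3): lcm = uv. S = -u + v^{4} + v^{2} - v - 1.
  leading term u: subtract (1)·g_3 from -u + v^{4} + v^{2} - v - 1 → v^{4} - v^{3} + v^{2} - v - 1
  leading term v^{4}: no divisor's leading term divides it; move v^{4} to the remainder.
  leading term v^{3}: no divisor's leading term divides it; move -v^{3} to the remainder.
  leading term v^{2}: no divisor's leading term divides it; move v^{2} to the remainder.
  leading term v: no divisor's leading term divides it; move -v to the remainder.
  leading term 1: no divisor's leading term divides it; move -1 to the remainder.
  remainder v^{4} - v^{3} + v^{2} - v - 1 ≠ 0; add g_4 = v^{4} - v^{3} + v^{2} - v - 1 to the basis.

The other S-polynomials (S(f_2,g_3), S(f_1,g_4), S(f_2,g_4), S(g_3,g_4)) all reduce to 0 modulo the current basis, so we have a Gröbner basis.
Inter-reduce: drop elements whose leading term is divisible by another's, tail-reduce, and make monic.

G = {u - v^{3}, v^{4} - v^{3} + v^{2} - v - 1}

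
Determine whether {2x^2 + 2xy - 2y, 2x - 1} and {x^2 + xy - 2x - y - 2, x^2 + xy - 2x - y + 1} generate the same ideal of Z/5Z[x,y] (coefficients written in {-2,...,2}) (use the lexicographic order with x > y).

No, the ideals differ.

For a fixed monomial order, each ideal has a unique reduced Gröbner basis; comparing bases decides equality.
Buchberger on the first generating set:
f_1 = 2x^2 + 2xy - 2y, LT = x^2.
f_2 = 2x - 1, LT = x.

S(f_1,f_2): lcm = x^2. S = xy - 2x - y.
  leading term xy: subtract (-2y)·f_2 from xy - 2x - y → -2x + 2y
  leading term x: subtract (-1)·f_2 from -2x + 2y → 2y - 1
  leading term y: no divisor's leading term divides it; move 2y to the remainder.
  leading term 1: no divisor's leading term divides it; move -1 to the remainder.
  remainder 2y - 1 ≠ 0; add g_3 = 2y - 1 to the basis.

The other S-polynomials (S(f_1,g_3), S(f_2,g_3)) all reduce to 0 modulo the current basis, so we have a Gröbner basis.
Inter-reduce: drop elements whose leading term is divisible by another's, tail-reduce, and make monic.
Reduced Gröbner basis: {x + 2, y + 2}.

Buchberger on the second generating set:
h_1 = x^2 + xy - 2x - y - 2, LT = x^2.
h_2 = x^2 + xy - 2x - y + 1, LT = x^2.

S(h_1,h_2): lcm = x^2. S = 2.
  leading term 1: no divisor's leading term divides it; move 2 to the remainder.
  remainder 2 ≠ 0; add k_3 = 2 to the basis.

The other S-polynomials (S(h_1,k_3), S(h_2,k_3)) all reduce to 0 modulo the current basis, so we have a Gröbner basis.
Inter-reduce: drop elements whose leading term is divisible by another's, tail-reduce, and make monic.
Reduced Gröbner basis: {1}.

The bases are distinct; the ideals are different.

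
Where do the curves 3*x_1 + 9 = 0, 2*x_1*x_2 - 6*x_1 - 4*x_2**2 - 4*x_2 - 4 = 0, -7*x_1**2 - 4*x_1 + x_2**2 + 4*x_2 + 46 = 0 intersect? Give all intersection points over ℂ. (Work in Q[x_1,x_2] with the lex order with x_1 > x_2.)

{(-3, 1)}

Compute a lex Gröbner basis by Buchberger's algorithm.
f_1 = 3*x_1 + 9, LT = x_1.
f_2 = 2*x_1*x_2 - 6*x_1 - 4*x_2**2 - 4*x_2 - 4, LT = x_1*x_2.
f_3 = -7*x_1**2 - 4*x_1 + x_2**2 + 4*x_2 + 46, LT = x_1**2.

S(f_1,f_2): lcm = x_1*x_2. S = 3*x_1 + 2*x_2**2 + 5*x_2 + 2.
  reduce S modulo (f_1, f_2, f_3):
  remainder 2*x_2**2 + 5*x_2 - 7 ≠ 0; add h_4 = 2*x_2**2 + 5*x_2 - 7 to the basis.

S(f_1,f_3): lcm = x_1**2. S = 17/7*x_1 + 1/7*x_2**2 + 4/7*x_2 + 46/7.
  reduce S modulo (f_1, f_2, f_3, h_4):
  remainder 3/14*x_2 - 3/14 ≠ 0; add h_5 = 3/14*x_2 - 3/14 to the basis.

The other S-polynomials (S(f_2,f_3), S(f_1,h_4), S(f_2,h_4), S(f_3,h_4), S(f_1,h_5), S(f_2,h_5), S(f_3,h_5), S(h_4,h_5)) all reduce to 0 modulo the current basis, so we have a Gröbner basis.
Inter-reduce: drop elements whose leading term is divisible by another's, tail-reduce, and make monic.
Reduced Gröbner basis: {x_1 + 3, x_2 - 1}.

Elimination: the polynomial x_2 - 1 lies in the elimination ideal for x_2, so x_2 ∈ {1}. For each such x_2, the remaining basis elements (now univariate) give the rest of the solution.
  x_2 = 1: the earlier basis element becomes x_1 + 3 = 0, giving x_1 = -3 — point (-3, 1).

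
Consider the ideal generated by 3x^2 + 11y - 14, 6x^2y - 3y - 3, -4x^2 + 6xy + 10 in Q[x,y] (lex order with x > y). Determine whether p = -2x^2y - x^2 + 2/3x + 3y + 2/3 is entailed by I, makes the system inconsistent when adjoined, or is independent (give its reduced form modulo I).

-2x^2y - x^2 + 2/3x + 3y + 2/3 lies in I (it reduces to 0).

First compute the reduced Gröbner basis of I by Buchberger's algorithm.
f_1 = 3x^2 + 11y - 14, LT = x^2.
f_2 = 6x^2y - 3y - 3, LT = x^2y.
f_3 = -4x^2 + 6xy + 10, LT = x^2.

S(f_1,f_2): lcm = x^2y. S = 11/3y^2 - 25/6y + 1/2.
  leading term y^2: no divisor's leading term divides it; move 11/3y^2 to the remainder.
  leading term y: no divisor's leading term divides it; move -25/6y to the remainder.
  leading term 1: no divisor's leading term divides it; move 1/2 to the remainder.
  remainder 11/3y^2 - 25/6y + 1/2 ≠ 0; add h_4 = 11/3y^2 - 25/6y + 1/2 to the basis.

S(f_1,f_3): lcm = x^2. S = 3/2xy + 11/3y - 13/6.
  leading term xy: no divisor's leading term divides it; move 3/2xy to the remainder.
  leading term y: no divisor's leading term divides it; move 11/3y to the remainder.
  leading term 1: no divisor's leading term divides it; move -13/6 to the remainder.
  remainder 3/2xy + 11/3y - 13/6 ≠ 0; add h_5 = 3/2xy + 11/3y - 13/6 to the basis.

S(f_2,f_3): lcm = x^2y. S = 3/2xy^2 + 2y - 1/2.
  leading term xy^2: subtract (9/22x)·h_4 from 3/2xy^2 + 2y - 1/2 → 75/44xy - 9/44x + 2y - 1/2
  leading term xy: subtract (25/22)·h_5 from 75/44xy - 9/44x + 2y - 1/2 → -9/44x - 13/6y + 259/132
  leading term x: no divisor's leading term divides it; move -9/44x to the remainder.
  leading term y: no divisor's leading term divides it; move -13/6y to the remainder.
  leading term 1: no divisor's leading term divides it; move 259/132 to the remainder.
  remainder -9/44x - 13/6y + 259/132 ≠ 0; add h_6 = -9/44x - 13/6y + 259/132 to the basis.

S(f_1,h_4): leading monomials are coprime, so the S-polynomial reduces to 0 (Buchberger's first criterion).
S(f_2,h_4): lcm = x^2y^2. S = 25/22x^2y - 3/22x^2 - 1/2y^2 - 1/2y.
  leading term x^2y: subtract (25/66y)·f_1 from 25/22x^2y - 3/22x^2 - 1/2y^2 - 1/2y → -3/22x^2 - 14/3y^2 + 317/66y
  leading term x^2: subtract (-1/22)·f_1 from -3/22x^2 - 14/3y^2 + 317/66y → -14/3y^2 + 175/33y - 7/11
  leading term y^2: subtract (-14/11)·h_4 from -14/3y^2 + 175/33y - 7/11 → 0
  remainder 0.

S(f_3,h_4): leading monomials are coprime, so the S-polynomial reduces to 0 (Buchberger's first criterion).
S(f_1,h_5): lcm = x^2y. S = -22/9xy + 13/9x + 11/3y^2 - 14/3y.
  leading term xy: subtract (-44/27)·h_5 from -22/9xy + 13/9x + 11/3y^2 - 14/3y → 13/9x + 11/3y^2 + 106/81y - 286/81
  leading term x: subtract (-572/81)·h_6 from 13/9x + 11/3y^2 + 106/81y - 286/81 → 11/3y^2 - 3400/243y + 2509/243
  leading term y^2: subtract (1)·h_4 from 11/3y^2 - 3400/243y + 2509/243 → -4775/486y + 4775/486
  leading term y: no divisor's leading term divides it; move -4775/486y to the remainder.
  leading term 1: no divisor's leading term divides it; move 4775/486 to the remainder.
  remainder -4775/486y + 4775/486 ≠ 0; add h_7 = -4775/486y + 4775/486 to the basis.

S(f_2,h_5): lcm = x^2y. S = -22/9xy + 13/9x - 1/2y - 1/2.
  leading term xy: subtract (-44/27)·h_5 from -22/9xy + 13/9x - 1/2y - 1/2 → 13/9x + 887/162y - 653/162
  leading term x: subtract (-572/81)·h_6 from 13/9x + 887/162y - 653/162 → -4775/486y + 4775/486
  leading term y: subtract (1)·h_7 from -4775/486y + 4775/486 → 0
  remainder 0.

S(f_3,h_5): lcm = x^2y. S = -3/2xy^2 - 22/9xy + 13/9x - 5/2y.
  leading term xy^2: subtract (-9/22x)·h_4 from -3/2xy^2 - 22/9xy + 13/9x - 5/2y → -1643/396xy + 653/396x - 5/2y
  leading term xy: subtract (-1643/594)·h_5 from -1643/396xy + 653/396x - 5/2y → 653/396x + 619/81y - 21359/3564
  leading term x: subtract (-653/81)·h_6 from 653/396x + 619/81y - 21359/3564 → -4775/486y + 4775/486
  leading term y: subtract (1)·h_7 from -4775/486y + 4775/486 → 0
  remainder 0.

S(h_4,h_5): lcm = xy^2. S = -25/22xy + 3/22x - 22/9y^2 + 13/9y.
  leading term xy: subtract (-25/33)·h_5 from -25/22xy + 3/22x - 22/9y^2 + 13/9y → 3/22x - 22/9y^2 + 38/9y - 325/198
  leading term x: subtract (-2/3)·h_6 from 3/22x - 22/9y^2 + 38/9y - 325/198 → -22/9y^2 + 25/9y - 1/3
  leading term y^2: subtract (-2/3)·h_4 from -22/9y^2 + 25/9y - 1/3 → 0
  remainder 0.

S(f_1,h_6): lcm = x^2. S = -286/27xy + 259/27x + 11/3y - 14/3.
  leading term xy: subtract (-572/81)·h_5 from -286/27xy + 259/27x + 11/3y - 14/3 → 259/27x + 7183/243y - 4852/243
  leading term x: subtract (-11396/243)·h_6 from 259/27x + 7183/243y - 4852/243 → -52525/729y + 52525/729
  leading term y: subtract (22/3)·h_7 from -52525/729y + 52525/729 → 0
  remainder 0.

S(f_2,h_6): lcm = x^2y. S = -286/27xy^2 + 259/27xy - 1/2y - 1/2.
  leading term xy^2: subtract (-26/9x)·h_4 from -286/27xy^2 + 259/27xy - 1/2y - 1/2 → -22/9xy + 13/9x - 1/2y - 1/2
  leading term xy: subtract (-44/27)·h_5 from -22/9xy + 13/9x - 1/2y - 1/2 → 13/9x + 887/162y - 653/162
  leading term x: subtract (-572/81)·h_6 from 13/9x + 887/162y - 653/162 → -4775/486y + 4775/486
  leading term y: subtract (1)·h_7 from -4775/486y + 4775/486 → 0
  remainder 0.

S(f_3,h_6): lcm = x^2. S = -653/54xy + 259/27x - 5/2.
  leading term xy: subtract (-653/81)·h_5 from -653/54xy + 259/27x - 5/2 → 259/27x + 7183/243y - 4852/243
  leading term x: subtract (-11396/243)·h_6 from 259/27x + 7183/243y - 4852/243 → -52525/729y + 52525/729
  leading term y: subtract (22/3)·h_7 from -52525/729y + 52525/729 → 0
  remainder 0.

S(h_4,h_6): leading monomials are coprime, so the S-polynomial reduces to 0 (Buchberger's first criterion).
S(h_5,h_6): lcm = xy. S = -286/27y^2 + 325/27y - 13/9.
  leading term y^2: subtract (-26/9)·h_4 from -286/27y^2 + 325/27y - 13/9 → 0
  remainder 0.

S(f_1,h_7): leading monomials are coprime, so the S-polynomial reduces to 0 (Buchberger's first criterion).
S(f_2,h_7): lcm = x^2y. S = x^2 - 1/2y - 1/2.
  leading term x^2: subtract (1/3)·f_1 from x^2 - 1/2y - 1/2 → -25/6y + 25/6
  leading term y: subtract (81/191)·h_7 from -25/6y + 25/6 → 0
  remainder 0.

S(f_3,h_7): leading monomials are coprime, so the S-polynomial reduces to 0 (Buchberger's first criterion).
S(h_4,h_7): lcm = y^2. S = -3/22y + 3/22.
  leading term y: subtract (729/52525)·h_7 from -3/22y + 3/22 → 0
  remainder 0.

S(h_5,h_7): lcm = xy. S = x + 22/9y - 13/9.
  leading term x: subtract (-44/9)·h_6 from x + 22/9y - 13/9 → -220/27y + 220/27
  leading term y: subtract (792/955)·h_7 from -220/27y + 220/27 → 0
  remainder 0.

S(h_6,h_7): leading monomials are coprime, so the S-polynomial reduces to 0 (Buchberger's first criterion).
Every S-polynomial of the final basis reduces to 0, so we have a Gröbner basis.
Inter-reduce: drop elements whose leading term is divisible by another's, tail-reduce, and make monic.
Reduced Gröbner basis: {x + 1, y - 1}.
Label its elements g_1 = x + 1, g_2 = y - 1.

Reduce p = -2x^2y - x^2 + 2/3x + 3y + 2/3 modulo G:
  leading term x^2y: subtract (-2xy)·g_1 from -2x^2y - x^2 + 2/3x + 3y + 2/3 → -x^2 + 2xy + 2/3x + 3y + 2/3
  leading term x^2: subtract (-x)·g_1 from -x^2 + 2xy + 2/3x + 3y + 2/3 → 2xy + 5/3x + 3y + 2/3
  leading term xy: subtract (2y)·g_1 from 2xy + 5/3x + 3y + 2/3 → 5/3x + y + 2/3
  leading term x: subtract (5/3)·g_1 from 5/3x + y + 2/3 → y - 1
  leading term y: subtract (1)·g_2 from y - 1 → 0
  normal form = 0.
Since the normal form is 0, p ∈ I.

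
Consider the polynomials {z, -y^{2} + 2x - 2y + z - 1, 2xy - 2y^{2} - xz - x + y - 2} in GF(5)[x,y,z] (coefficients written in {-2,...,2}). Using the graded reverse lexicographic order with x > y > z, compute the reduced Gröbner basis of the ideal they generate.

G = {x^{2} + 2x, xy, y^{2} - 2x + 2y + 1, z}

Buchberger's algorithm terminates because the ascending chain of leading-term ideals stabilizes.

f_1 = z, LT = z.
f_2 = -y^{2} + 2x - 2y + z - 1, LT = y^{2}.
f_3 = 2xy - 2y^{2} - xz - x + y - 2, LT = xy.

S(f_2,f_3): lcm = xy^{2}. S = y^{3} - 2xyz - 2x^{2} + 2y^{2} - xz + x + y.
  leading term y^{3}: subtract (-y)·f_2 from y^{3} - 2xyz - 2x^{2} + 2y^{2} - xz + x + y → -2xyz - 2x^{2} + 2xy - xz + yz + x
  leading term xyz: subtract (-2xy)·f_1 from -2xyz - 2x^{2} + 2xy - xz + yz + x → -2x^{2} + 2xy - xz + yz + x
  leading term x^{2}: no divisor's leading term divides it; move -2x^{2} to the remainder.
  leading term xy: subtract (1)·f_3 from 2xy - xz + yz + x → 2y^{2} + yz + 2x - y + 2
  leading term y^{2}: subtract (-2)·f_2 from 2y^{2} + yz + 2x - y + 2 → yz + x + 2z
  leading term yz: subtract (y)·f_1 from yz + x + 2z → x + 2z
  leading term x: no divisor's leading term divides it; move x to the remainder.
  leading term z: subtract (2)·f_1 from 2z → 0
  remainder -2x^{2} + x ≠ 0; add g_4 = -2x^{2} + x to the basis.

The other S-polynomials (S(f_1,f_2), S(f_1,f_3), S(f_1,g_4), S(f_2,g_4), S(f_3,g_4)) all reduce to 0 modulo the current basis, so we have a Gröbner basis.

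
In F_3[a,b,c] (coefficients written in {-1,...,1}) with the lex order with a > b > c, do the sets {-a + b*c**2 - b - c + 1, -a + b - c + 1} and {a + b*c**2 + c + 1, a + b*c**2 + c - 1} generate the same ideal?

No, the ideals differ.

For a fixed monomial order, each ideal has a unique reduced Gröbner basis; comparing bases decides equality.
Buchberger on the first generating set:
f_1 = -a + b*c**2 - b - c + 1, LT = a.
f_2 = -a + b - c + 1, LT = a.

S(f_1,f_2): lcm = a. S = -b*c**2 - b.
  leading term b*c**2: no divisor's leading term divides it; move -b*c**2 to the remainder.
  leading term b: no divisor's leading term divides it; move -b to the remainder.
  remainder -b*c**2 - b ≠ 0; add g_3 = -b*c**2 - b to the basis.

S(f_1,g_3): leading monomials are coprime, so the S-polynomial reduces to 0 (Buchberger's first criterion).
S(f_2,g_3): leading monomials are coprime, so the S-polynomial reduces to 0 (Buchberger's first criterion).
Every S-polynomial of the final basis reduces to 0, so we have a Gröbner basis.
Inter-reduce: drop elements whose leading term is divisible by another's, tail-reduce, and make monic.
Reduced Gröbner basis: {a - b + c - 1, b*c**2 + b}.

Buchberger on the second generating set:
h_1 = a + b*c**2 + c + 1, LT = a.
h_2 = a + b*c**2 + c - 1, LT = a.

S(h_1,h_2): lcm = a. S = -1.
  leading term 1: no divisor's leading term divides it; move -1 to the remainder.
  remainder -1 ≠ 0; add k_3 = -1 to the basis.

S(h_1,k_3): leading monomials are coprime, so the S-polynomial reduces to 0 (Buchberger's first criterion).
S(h_2,k_3): leading monomials are coprime, so the S-polynomial reduces to 0 (Buchberger's first criterion).
Every S-polynomial of the final basis reduces to 0, so we have a Gröbner basis.
Inter-reduce: drop elements whose leading term is divisible by another's, tail-reduce, and make monic.
Reduced Gröbner basis: {1}.

Since the reduced bases disagree, the two ideals are not the same.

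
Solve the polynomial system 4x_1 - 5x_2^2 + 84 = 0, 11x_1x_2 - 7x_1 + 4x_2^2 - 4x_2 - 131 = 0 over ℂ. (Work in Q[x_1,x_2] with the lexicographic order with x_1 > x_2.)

Compute a lex Gröbner basis by Buchberger's algorithm.
f_1 = 4x_1 - 5x_2^2 + 84, LT = x_1.
f_2 = 11x_1x_2 - 7x_1 + 4x_2^2 - 4x_2 - 131, LT = x_1x_2.

S(f_1,f_2): lcm = x_1x_2. S = 7/11x_1 - 5/4x_2^3 - 4/11x_2^2 + 235/11x_2 + 131/11.
  leading term x_1: subtract (7/44)·f_1 from 7/11x_1 - 5/4x_2^3 - 4/11x_2^2 + 235/11x_2 + 131/11 → -5/4x_2^3 + 19/44x_2^2 + 235/11x_2 - 16/11
  leading term x_2^3: no divisor's leading term divides it; move -5/4x_2^3 to the remainder.
  leading term x_2^2: no divisor's leading term divides it; move 19/44x_2^2 to the remainder.
  leading term x_2: no divisor's leading term divides it; move 235/11x_2 to the remainder.
  leading term 1: no divisor's leading term divides it; move -16/11 to the remainder.
  remainder -5/4x_2^3 + 19/44x_2^2 + 235/11x_2 - 16/11 ≠ 0; add h_3 = -5/4x_2^3 + 19/44x_2^2 + 235/11x_2 - 16/11 to the basis.

The other S-polynomials (S(f_1,h_3), S(f_2,h_3)) all reduce to 0 modulo the current basis, so we have a Gröbner basis.
Inter-reduce: drop elements whose leading term is divisible by another's, tail-reduce, and make monic.
Reduced Gröbner basis: {x_1 - 5/4x_2^2 + 21, x_2^3 - 19/55x_2^2 - 188/11x_2 + 64/55}.

A lex Gröbner basis eliminates variables successively. Here x_2^3 - 19/55x_2^2 - 188/11x_2 + 64/55 depends only on x_2, with roots {-4, 239/110 - sqrt(53601)/110, sqrt(53601)/110 + 239/110}; lifting each root through the earlier basis elements recovers the full solutions.
  x_2 = -4: the earlier basis element becomes x_1 + 1 = 0, giving x_1 = -1 — point (-1, -4).
  x_2 = 239/110 - sqrt(53601)/110: the earlier basis element becomes x_1 + 46279/4840 + 239*sqrt(53601)/4840 = 0, giving x_1 = -239*sqrt(53601)/4840 - 46279/4840 — point (-239*sqrt(53601)/4840 - 46279/4840, 239/110 - sqrt(53601)/110).
  x_2 = sqrt(53601)/110 + 239/110: the earlier basis element becomes x_1 - 239*sqrt(53601)/4840 + 46279/4840 = 0, giving x_1 = -46279/4840 + 239*sqrt(53601)/4840 — point (-46279/4840 + 239*sqrt(53601)/4840, sqrt(53601)/110 + 239/110).
Zero-dimensionality of the ideal guarantees finitely many solutions over ℂ.

{(-1, -4), (-239*sqrt(53601)/4840 - 46279/4840, 239/110 - sqrt(53601)/110), (-46279/4840 + 239*sqrt(53601)/4840, sqrt(53601)/110 + 239/110)}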